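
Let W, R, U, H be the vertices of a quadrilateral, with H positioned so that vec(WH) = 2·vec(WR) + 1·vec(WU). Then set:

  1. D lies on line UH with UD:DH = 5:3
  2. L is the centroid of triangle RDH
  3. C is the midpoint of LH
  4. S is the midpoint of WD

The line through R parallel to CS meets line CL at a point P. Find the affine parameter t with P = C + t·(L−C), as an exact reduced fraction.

t = 8

Choose coordinates W = (0, 0), R = (1, 0), U = (0, 1), H = (2, 1).
1. D lies on line UH with UD:DH = 5:3 ⇒ D = (5/4, 1)
2. L is the centroid of triangle RDH ⇒ L = (17/12, 2/3)
3. C is the midpoint of LH ⇒ C = (41/24, 5/6)
4. S is the midpoint of WD ⇒ S = (5/8, 1/2)
through R parallel to CS: direction (-13/12, -1/3); meets CL at P = (-5/8, -1/2)
P = C + t·(L−C) with t = 8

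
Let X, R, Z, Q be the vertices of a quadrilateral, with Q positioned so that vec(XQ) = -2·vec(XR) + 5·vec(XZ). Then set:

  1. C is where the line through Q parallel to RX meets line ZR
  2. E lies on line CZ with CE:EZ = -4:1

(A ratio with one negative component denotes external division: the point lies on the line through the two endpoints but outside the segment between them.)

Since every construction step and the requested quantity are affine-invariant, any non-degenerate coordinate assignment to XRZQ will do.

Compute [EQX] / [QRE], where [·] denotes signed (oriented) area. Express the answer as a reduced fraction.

[EQX]:[QRE] = 9

Assign X = (0, 0), R = (1, 0), Z = (0, 1), Q = (-2, 5) — the answer is frame-independent, so this choice is without loss of generality.
1. C is where the line through Q parallel to RX meets line ZR ⇒ C = (-4, 5)
2. E lies on line CZ with CE:EZ = -4:1 ⇒ E = (4/3, -1/3)
2·[EQX] = 6, 2·[QRE] = 2/3
[EQX]:[QRE] = 6:2/3 = 9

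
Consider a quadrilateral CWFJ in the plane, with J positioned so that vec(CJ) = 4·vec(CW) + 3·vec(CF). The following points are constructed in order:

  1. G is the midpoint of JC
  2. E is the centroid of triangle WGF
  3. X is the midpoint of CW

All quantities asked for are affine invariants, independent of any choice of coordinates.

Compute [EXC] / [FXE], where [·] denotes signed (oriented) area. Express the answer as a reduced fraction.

Work in coordinates with C = (0, 0), W = (1, 0), F = (0, 1), J = (4, 3).
1. G is the midpoint of JC ⇒ G = (2, 3/2)
2. E is the centroid of triangle WGF ⇒ E = (1, 5/6)
3. X is the midpoint of CW ⇒ X = (1/2, 0)
2·[EXC] = -5/12, 2·[FXE] = 11/12
[EXC]:[FXE] = -5/12:11/12 = -5/11

[EXC]:[FXE] = -5/11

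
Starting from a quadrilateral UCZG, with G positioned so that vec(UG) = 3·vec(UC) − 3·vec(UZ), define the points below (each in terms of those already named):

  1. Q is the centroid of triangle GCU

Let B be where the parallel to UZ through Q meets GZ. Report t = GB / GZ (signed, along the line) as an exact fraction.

Work in coordinates with U = (0, 0), C = (1, 0), Z = (0, 1), G = (3, -3).
1. Q is the centroid of triangle GCU ⇒ Q = (4/3, -1)
through Q parallel to UZ: direction (0, 1); meets GZ at B = (4/3, -7/9)
B = G + t·(Z−G) with t = 5/9

t = 5/9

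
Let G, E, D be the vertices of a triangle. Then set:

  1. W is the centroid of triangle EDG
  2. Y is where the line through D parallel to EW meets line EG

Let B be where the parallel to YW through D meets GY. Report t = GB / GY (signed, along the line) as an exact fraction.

t = 5/2

Set G = (0, 0), E = (1, 0), D = (0, 1); any affine frame gives the same invariant.
1. W is the centroid of triangle EDG ⇒ W = (1/3, 1/3)
2. Y is where the line through D parallel to EW meets line EG ⇒ Y = (2, 0)
through D parallel to YW: direction (-5/3, 1/3); meets GY at B = (5, 0)
B = G + t·(Y−G) with t = 5/2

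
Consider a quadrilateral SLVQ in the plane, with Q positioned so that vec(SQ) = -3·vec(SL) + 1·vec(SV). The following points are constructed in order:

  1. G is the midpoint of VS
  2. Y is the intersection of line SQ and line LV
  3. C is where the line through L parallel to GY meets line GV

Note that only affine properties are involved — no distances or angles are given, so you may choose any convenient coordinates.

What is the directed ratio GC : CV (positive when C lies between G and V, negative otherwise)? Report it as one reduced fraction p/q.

GC:CV = 1/2

Assign S = (0, 0), L = (1, 0), V = (0, 1), Q = (-3, 1) — the answer is frame-independent, so this choice is without loss of generality.
1. G is the midpoint of VS ⇒ G = (0, 1/2)
2. Y is the intersection of line SQ and line LV ⇒ Y = (3/2, -1/2)
3. C is where the line through L parallel to GY meets line GV ⇒ C = (0, 2/3)
C = G + t·(V−G) with t = 1/3, so GC:CV = t:(1−t) = 1/3:2/3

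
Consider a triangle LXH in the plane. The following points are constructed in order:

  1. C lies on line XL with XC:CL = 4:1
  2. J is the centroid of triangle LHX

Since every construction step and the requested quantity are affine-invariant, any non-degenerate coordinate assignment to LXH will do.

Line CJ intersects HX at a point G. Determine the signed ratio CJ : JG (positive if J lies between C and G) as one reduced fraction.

Assign L = (0, 0), X = (1, 0), H = (0, 1) — the answer is frame-independent, so this choice is without loss of generality.
1. C lies on line XL with XC:CL = 4:1 ⇒ C = (1/5, 0)
2. J is the centroid of triangle LHX ⇒ J = (1/3, 1/3)
line CJ meets HX at G = (3/7, 4/7)
J = C + t·(G−C) with t = 7/12, so CJ:JG = 7/12:5/12

CJ:JG = 7/5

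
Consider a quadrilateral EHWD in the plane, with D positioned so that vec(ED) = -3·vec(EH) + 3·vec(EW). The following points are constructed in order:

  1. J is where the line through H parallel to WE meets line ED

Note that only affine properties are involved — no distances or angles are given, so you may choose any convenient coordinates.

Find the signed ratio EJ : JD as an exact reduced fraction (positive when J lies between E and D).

EJ:JD = -1/4

Assign E = (0, 0), H = (1, 0), W = (0, 1), D = (-3, 3) — the answer is frame-independent, so this choice is without loss of generality.
1. J is where the line through H parallel to WE meets line ED ⇒ J = (1, -1)
J = E + t·(D−E) with t = -1/3, so EJ:JD = t:(1−t) = -1/3:4/3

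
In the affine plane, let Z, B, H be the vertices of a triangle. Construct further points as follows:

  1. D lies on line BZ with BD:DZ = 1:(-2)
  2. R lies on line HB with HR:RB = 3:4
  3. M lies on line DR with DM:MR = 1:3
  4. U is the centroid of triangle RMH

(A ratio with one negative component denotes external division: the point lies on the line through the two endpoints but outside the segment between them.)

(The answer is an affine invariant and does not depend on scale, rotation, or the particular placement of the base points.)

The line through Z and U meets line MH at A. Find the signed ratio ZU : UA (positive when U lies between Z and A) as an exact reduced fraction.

Set Z = (0, 0), B = (1, 0), H = (0, 1); any affine frame gives the same invariant.
1. D lies on line BZ with BD:DZ = 1:(-2) ⇒ D = (2, 0)
2. R lies on line HB with HR:RB = 3:4 ⇒ R = (3/7, 4/7)
3. M lies on line DR with DM:MR = 1:3 ⇒ M = (45/28, 1/7)
4. U is the centroid of triangle RMH ⇒ U = (19/28, 4/7)
line ZU meets MH at A = (285/392, 30/49)
U = Z + t·(A−Z) with t = 14/15, so ZU:UA = 14/15:1/15

ZU:UA = 14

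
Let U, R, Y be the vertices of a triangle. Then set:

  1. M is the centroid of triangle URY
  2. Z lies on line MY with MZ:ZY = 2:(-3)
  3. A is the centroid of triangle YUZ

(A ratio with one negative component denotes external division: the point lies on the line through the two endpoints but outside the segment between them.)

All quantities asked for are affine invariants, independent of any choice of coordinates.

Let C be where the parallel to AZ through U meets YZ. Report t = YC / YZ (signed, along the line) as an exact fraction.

t = 2

Choose coordinates U = (0, 0), R = (1, 0), Y = (0, 1).
1. M is the centroid of triangle URY ⇒ M = (1/3, 1/3)
2. Z lies on line MY with MZ:ZY = 2:(-3) ⇒ Z = (1, -1)
3. A is the centroid of triangle YUZ ⇒ A = (1/3, 0)
through U parallel to AZ: direction (2/3, -1); meets YZ at C = (2, -3)
C = Y + t·(Z−Y) with t = 2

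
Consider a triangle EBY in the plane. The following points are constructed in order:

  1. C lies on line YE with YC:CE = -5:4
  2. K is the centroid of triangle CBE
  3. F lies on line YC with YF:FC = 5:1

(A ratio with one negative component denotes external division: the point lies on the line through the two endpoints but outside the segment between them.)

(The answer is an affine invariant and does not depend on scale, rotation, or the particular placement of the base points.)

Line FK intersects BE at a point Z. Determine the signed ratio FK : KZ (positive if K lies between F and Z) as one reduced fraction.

FK:KZ = 11/8

Choose coordinates E = (0, 0), B = (1, 0), Y = (0, 1).
1. C lies on line YE with YC:CE = -5:4 ⇒ C = (0, -4)
2. K is the centroid of triangle CBE ⇒ K = (1/3, -4/3)
3. F lies on line YC with YF:FC = 5:1 ⇒ F = (0, -19/6)
line FK meets BE at Z = (19/33, 0)
K = F + t·(Z−F) with t = 11/19, so FK:KZ = 11/19:8/19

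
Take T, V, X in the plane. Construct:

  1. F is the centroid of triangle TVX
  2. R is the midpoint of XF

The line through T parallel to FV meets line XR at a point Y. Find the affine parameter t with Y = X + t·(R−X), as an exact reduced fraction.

Choose coordinates T = (0, 0), V = (1, 0), X = (0, 1).
1. F is the centroid of triangle TVX ⇒ F = (1/3, 1/3)
2. R is the midpoint of XF ⇒ R = (1/6, 2/3)
through T parallel to FV: direction (2/3, -1/3); meets XR at Y = (2/3, -1/3)
Y = X + t·(R−X) with t = 4

t = 4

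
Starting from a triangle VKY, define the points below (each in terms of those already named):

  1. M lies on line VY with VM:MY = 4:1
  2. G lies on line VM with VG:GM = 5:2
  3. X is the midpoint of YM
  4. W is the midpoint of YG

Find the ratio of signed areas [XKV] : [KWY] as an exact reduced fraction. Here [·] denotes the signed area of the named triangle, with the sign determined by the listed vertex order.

Set V = (0, 0), K = (1, 0), Y = (0, 1); any affine frame gives the same invariant.
1. M lies on line VY with VM:MY = 4:1 ⇒ M = (0, 4/5)
2. G lies on line VM with VG:GM = 5:2 ⇒ G = (0, 4/7)
3. X is the midpoint of YM ⇒ X = (0, 9/10)
4. W is the midpoint of YG ⇒ W = (0, 11/14)
2·[XKV] = -9/10, 2·[KWY] = -3/14
[XKV]:[KWY] = -9/10:-3/14 = 21/5

[XKV]:[KWY] = 21/5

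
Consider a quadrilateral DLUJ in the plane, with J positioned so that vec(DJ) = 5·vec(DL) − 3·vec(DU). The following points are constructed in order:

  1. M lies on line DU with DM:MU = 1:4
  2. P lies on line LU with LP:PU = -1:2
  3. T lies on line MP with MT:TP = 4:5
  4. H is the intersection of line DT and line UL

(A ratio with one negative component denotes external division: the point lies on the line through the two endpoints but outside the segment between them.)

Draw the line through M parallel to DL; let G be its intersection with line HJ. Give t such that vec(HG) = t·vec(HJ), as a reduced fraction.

t = -1/3

Assign D = (0, 0), L = (1, 0), U = (0, 1), J = (5, -3) — the answer is frame-independent, so this choice is without loss of generality.
1. M lies on line DU with DM:MU = 1:4 ⇒ M = (0, 1/5)
2. P lies on line LU with LP:PU = -1:2 ⇒ P = (2, -1)
3. T lies on line MP with MT:TP = 4:5 ⇒ T = (8/9, -1/3)
4. H is the intersection of line DT and line UL ⇒ H = (8/5, -3/5)
through M parallel to DL: direction (1, 0); meets HJ at G = (7/15, 1/5)
G = H + t·(J−H) with t = -1/3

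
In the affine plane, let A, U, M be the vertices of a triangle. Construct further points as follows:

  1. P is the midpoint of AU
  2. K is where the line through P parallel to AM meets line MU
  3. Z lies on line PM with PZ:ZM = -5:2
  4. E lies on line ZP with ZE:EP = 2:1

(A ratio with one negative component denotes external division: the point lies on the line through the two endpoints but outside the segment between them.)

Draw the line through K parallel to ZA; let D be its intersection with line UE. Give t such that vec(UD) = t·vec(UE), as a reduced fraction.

Choose coordinates A = (0, 0), U = (1, 0), M = (0, 1).
1. P is the midpoint of AU ⇒ P = (1/2, 0)
2. K is where the line through P parallel to AM meets line MU ⇒ K = (1/2, 1/2)
3. Z lies on line PM with PZ:ZM = -5:2 ⇒ Z = (-1/3, 5/3)
4. E lies on line ZP with ZE:EP = 2:1 ⇒ E = (2/9, 5/9)
through K parallel to ZA: direction (1/3, -5/3); meets UE at D = (8/15, 1/3)
D = U + t·(E−U) with t = 3/5

t = 3/5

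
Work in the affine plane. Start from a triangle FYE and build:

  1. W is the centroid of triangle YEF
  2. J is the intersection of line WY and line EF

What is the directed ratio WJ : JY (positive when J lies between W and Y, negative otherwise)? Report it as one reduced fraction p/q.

WJ:JY = -1/3

Choose coordinates F = (0, 0), Y = (1, 0), E = (0, 1).
1. W is the centroid of triangle YEF ⇒ W = (1/3, 1/3)
2. J is the intersection of line WY and line EF ⇒ J = (0, 1/2)
J = W + t·(Y−W) with t = -1/2, so WJ:JY = t:(1−t) = -1/2:3/2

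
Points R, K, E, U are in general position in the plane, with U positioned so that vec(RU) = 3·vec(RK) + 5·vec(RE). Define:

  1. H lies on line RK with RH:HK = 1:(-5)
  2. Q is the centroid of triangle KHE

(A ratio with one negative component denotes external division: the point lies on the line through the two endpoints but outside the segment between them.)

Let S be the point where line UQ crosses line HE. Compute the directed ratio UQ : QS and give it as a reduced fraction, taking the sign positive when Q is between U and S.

UQ:QS = 19/5

Set R = (0, 0), K = (1, 0), E = (0, 1), U = (3, 5); any affine frame gives the same invariant.
1. H lies on line RK with RH:HK = 1:(-5) ⇒ H = (-1/4, 0)
2. Q is the centroid of triangle KHE ⇒ Q = (1/4, 1/3)
line UQ meets HE at S = (-9/19, -17/19)
Q = U + t·(S−U) with t = 19/24, so UQ:QS = 19/24:5/24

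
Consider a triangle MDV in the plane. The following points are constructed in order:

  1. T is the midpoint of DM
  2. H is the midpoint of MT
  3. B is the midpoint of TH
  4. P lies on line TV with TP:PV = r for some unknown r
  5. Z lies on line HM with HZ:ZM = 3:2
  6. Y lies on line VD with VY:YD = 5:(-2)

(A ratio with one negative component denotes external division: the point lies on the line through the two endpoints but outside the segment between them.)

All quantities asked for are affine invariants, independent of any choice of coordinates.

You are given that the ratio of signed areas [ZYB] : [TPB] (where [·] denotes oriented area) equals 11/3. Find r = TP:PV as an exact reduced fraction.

r = 2/3

Assign M = (0, 0), D = (1, 0), V = (0, 1) — the answer is frame-independent, so this choice is without loss of generality.
1. T is the midpoint of DM ⇒ T = (1/2, 0)
2. H is the midpoint of MT ⇒ H = (1/4, 0)
3. B is the midpoint of TH ⇒ B = (3/8, 0)
4. With TP:PV = r, write λ = r/(r+1) so P = T + λ·(V−T); P is affine-linear in λ
5. Z lies on line HM with HZ:ZM = 3:2 ⇒ Z = (1/10, 0)
6. Y lies on line VD with VY:YD = 5:(-2) ⇒ Y = (5/3, -2/3)
Every point depending on P is an affine combination of P and λ-independent points, so each such coordinate is linear in λ; the λ² term in each signed area is a multiple of (V−T)×(V−T) = 0, so 2·[ZYB] and 2·[TPB] are each linear in λ. Evaluating at λ=0 and λ=1:
  2·[ZYB] = 11/60,   2·[TPB] = 1/8·λ
So [ZYB]:[TPB] = (11/60) / (1/8·λ). Setting this equal to 11/3:
  11/60 = 11/3·(1/8·λ)  ⇒  λ = 2/5
Then r = λ/(1−λ) = (2/5)/(3/5) = 2/3. Check: with r = 2/3, P = (3/10, 2/5) and [ZYB]:[TPB] = 11/3 as required.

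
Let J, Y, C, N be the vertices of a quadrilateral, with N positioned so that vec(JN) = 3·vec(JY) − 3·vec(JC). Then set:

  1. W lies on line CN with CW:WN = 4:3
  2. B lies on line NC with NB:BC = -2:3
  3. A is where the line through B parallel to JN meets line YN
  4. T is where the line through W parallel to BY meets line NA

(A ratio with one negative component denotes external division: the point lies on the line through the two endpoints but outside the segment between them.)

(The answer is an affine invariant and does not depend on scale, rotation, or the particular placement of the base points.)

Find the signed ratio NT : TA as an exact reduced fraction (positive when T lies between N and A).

Set J = (0, 0), Y = (1, 0), C = (0, 1), N = (3, -3); any affine frame gives the same invariant.
1. W lies on line CN with CW:WN = 4:3 ⇒ W = (12/7, -9/7)
2. B lies on line NC with NB:BC = -2:3 ⇒ B = (9, -11)
3. A is where the line through B parallel to JN meets line YN ⇒ A = (7, -9)
4. T is where the line through W parallel to BY meets line NA ⇒ T = (24/7, -51/14)
T = N + t·(A−N) with t = 3/28, so NT:TA = t:(1−t) = 3/28:25/28

NT:TA = 3/25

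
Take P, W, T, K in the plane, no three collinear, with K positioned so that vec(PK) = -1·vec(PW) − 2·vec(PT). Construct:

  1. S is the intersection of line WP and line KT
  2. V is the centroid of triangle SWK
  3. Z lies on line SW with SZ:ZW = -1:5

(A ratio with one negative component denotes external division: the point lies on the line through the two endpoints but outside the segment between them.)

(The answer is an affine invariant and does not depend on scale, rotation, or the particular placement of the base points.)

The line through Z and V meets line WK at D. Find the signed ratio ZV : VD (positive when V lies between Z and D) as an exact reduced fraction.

Assign P = (0, 0), W = (1, 0), T = (0, 1), K = (-1, -2) — the answer is frame-independent, so this choice is without loss of generality.
1. S is the intersection of line WP and line KT ⇒ S = (-1/3, 0)
2. V is the centroid of triangle SWK ⇒ V = (-1/9, -2/3)
3. Z lies on line SW with SZ:ZW = -1:5 ⇒ Z = (-2/3, 0)
line ZV meets WK at D = (1/11, -10/11)
V = Z + t·(D−Z) with t = 11/15, so ZV:VD = 11/15:4/15

ZV:VD = 11/4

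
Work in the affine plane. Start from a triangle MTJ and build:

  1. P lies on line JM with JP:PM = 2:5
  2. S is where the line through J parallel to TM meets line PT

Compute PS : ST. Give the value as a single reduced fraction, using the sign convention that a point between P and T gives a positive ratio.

Choose coordinates M = (0, 0), T = (1, 0), J = (0, 1).
1. P lies on line JM with JP:PM = 2:5 ⇒ P = (0, 5/7)
2. S is where the line through J parallel to TM meets line PT ⇒ S = (-2/5, 1)
S = P + t·(T−P) with t = -2/5, so PS:ST = t:(1−t) = -2/5:7/5

PS:ST = -2/7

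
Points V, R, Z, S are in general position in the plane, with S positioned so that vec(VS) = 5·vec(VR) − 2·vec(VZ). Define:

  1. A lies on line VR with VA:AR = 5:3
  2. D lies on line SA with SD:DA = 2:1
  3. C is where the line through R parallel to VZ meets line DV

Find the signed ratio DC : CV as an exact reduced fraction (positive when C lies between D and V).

Assign V = (0, 0), R = (1, 0), Z = (0, 1), S = (5, -2) — the answer is frame-independent, so this choice is without loss of generality.
1. A lies on line VR with VA:AR = 5:3 ⇒ A = (5/8, 0)
2. D lies on line SA with SD:DA = 2:1 ⇒ D = (25/12, -2/3)
3. C is where the line through R parallel to VZ meets line DV ⇒ C = (1, -8/25)
C = D + t·(V−D) with t = 13/25, so DC:CV = t:(1−t) = 13/25:12/25

DC:CV = 13/12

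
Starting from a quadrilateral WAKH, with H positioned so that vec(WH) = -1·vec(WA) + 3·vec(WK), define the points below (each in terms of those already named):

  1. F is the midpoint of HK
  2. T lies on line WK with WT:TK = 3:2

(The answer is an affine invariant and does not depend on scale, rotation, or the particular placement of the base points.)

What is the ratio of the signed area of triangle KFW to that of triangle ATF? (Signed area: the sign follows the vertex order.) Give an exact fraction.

Work in coordinates with W = (0, 0), A = (1, 0), K = (0, 1), H = (-1, 3).
1. F is the midpoint of HK ⇒ F = (-1/2, 2)
2. T lies on line WK with WT:TK = 3:2 ⇒ T = (0, 3/5)
2·[KFW] = 1/2, 2·[ATF] = -11/10
[KFW]:[ATF] = 1/2:-11/10 = -5/11

[KFW]:[ATF] = -5/11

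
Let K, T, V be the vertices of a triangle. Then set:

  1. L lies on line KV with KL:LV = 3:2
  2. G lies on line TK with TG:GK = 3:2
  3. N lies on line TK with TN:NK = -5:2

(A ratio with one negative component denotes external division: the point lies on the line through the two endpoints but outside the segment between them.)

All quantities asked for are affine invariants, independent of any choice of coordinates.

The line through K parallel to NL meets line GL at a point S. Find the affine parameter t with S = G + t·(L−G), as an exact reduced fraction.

Work in coordinates with K = (0, 0), T = (1, 0), V = (0, 1).
1. L lies on line KV with KL:LV = 3:2 ⇒ L = (0, 3/5)
2. G lies on line TK with TG:GK = 3:2 ⇒ G = (2/5, 0)
3. N lies on line TK with TN:NK = -5:2 ⇒ N = (-2/3, 0)
through K parallel to NL: direction (2/3, 3/5); meets GL at S = (1/4, 9/40)
S = G + t·(L−G) with t = 3/8

t = 3/8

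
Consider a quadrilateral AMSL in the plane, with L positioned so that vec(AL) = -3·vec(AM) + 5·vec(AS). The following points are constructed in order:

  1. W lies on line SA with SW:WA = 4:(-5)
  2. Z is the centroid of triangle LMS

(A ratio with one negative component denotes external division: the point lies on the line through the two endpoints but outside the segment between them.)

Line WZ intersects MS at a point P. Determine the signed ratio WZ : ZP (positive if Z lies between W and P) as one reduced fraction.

WZ:ZP = 11

Work in coordinates with A = (0, 0), M = (1, 0), S = (0, 1), L = (-3, 5).
1. W lies on line SA with SW:WA = 4:(-5) ⇒ W = (0, 5)
2. Z is the centroid of triangle LMS ⇒ Z = (-2/3, 2)
line WZ meets MS at P = (-8/11, 19/11)
Z = W + t·(P−W) with t = 11/12, so WZ:ZP = 11/12:1/12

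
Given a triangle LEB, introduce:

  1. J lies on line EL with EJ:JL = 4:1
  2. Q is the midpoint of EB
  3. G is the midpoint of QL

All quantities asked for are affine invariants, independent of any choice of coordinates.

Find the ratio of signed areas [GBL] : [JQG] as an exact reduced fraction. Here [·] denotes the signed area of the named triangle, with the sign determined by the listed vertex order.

Assign L = (0, 0), E = (1, 0), B = (0, 1) — the answer is frame-independent, so this choice is without loss of generality.
1. J lies on line EL with EJ:JL = 4:1 ⇒ J = (1/5, 0)
2. Q is the midpoint of EB ⇒ Q = (1/2, 1/2)
3. G is the midpoint of QL ⇒ G = (1/4, 1/4)
2·[GBL] = 1/4, 2·[JQG] = 1/20
[GBL]:[JQG] = 1/4:1/20 = 5

[GBL]:[JQG] = 5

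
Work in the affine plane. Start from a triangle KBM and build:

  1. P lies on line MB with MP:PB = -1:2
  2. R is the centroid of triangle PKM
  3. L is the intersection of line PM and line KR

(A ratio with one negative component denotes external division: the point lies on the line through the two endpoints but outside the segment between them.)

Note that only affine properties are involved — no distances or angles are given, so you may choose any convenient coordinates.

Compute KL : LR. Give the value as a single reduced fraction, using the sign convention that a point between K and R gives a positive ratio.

KL:LR = -3

Assign K = (0, 0), B = (1, 0), M = (0, 1) — the answer is frame-independent, so this choice is without loss of generality.
1. P lies on line MB with MP:PB = -1:2 ⇒ P = (-1, 2)
2. R is the centroid of triangle PKM ⇒ R = (-1/3, 1)
3. L is the intersection of line PM and line KR ⇒ L = (-1/2, 3/2)
L = K + t·(R−K) with t = 3/2, so KL:LR = t:(1−t) = 3/2:-1/2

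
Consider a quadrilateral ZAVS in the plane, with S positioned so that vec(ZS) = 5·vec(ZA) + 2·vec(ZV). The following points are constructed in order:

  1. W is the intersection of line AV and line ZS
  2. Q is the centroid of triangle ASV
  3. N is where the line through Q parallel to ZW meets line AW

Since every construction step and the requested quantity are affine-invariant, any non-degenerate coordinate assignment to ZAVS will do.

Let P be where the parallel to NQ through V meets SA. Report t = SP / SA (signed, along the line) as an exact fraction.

Work in coordinates with Z = (0, 0), A = (1, 0), V = (0, 1), S = (5, 2).
1. W is the intersection of line AV and line ZS ⇒ W = (5/7, 2/7)
2. Q is the centroid of triangle ASV ⇒ Q = (2, 1)
3. N is where the line through Q parallel to ZW meets line AW ⇒ N = (4/7, 3/7)
through V parallel to NQ: direction (10/7, 4/7); meets SA at P = (15, 7)
P = S + t·(A−S) with t = -5/2

t = -5/2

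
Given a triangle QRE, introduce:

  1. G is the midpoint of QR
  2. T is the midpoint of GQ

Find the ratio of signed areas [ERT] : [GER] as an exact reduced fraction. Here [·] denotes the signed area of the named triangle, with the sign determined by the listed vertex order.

Choose coordinates Q = (0, 0), R = (1, 0), E = (0, 1).
1. G is the midpoint of QR ⇒ G = (1/2, 0)
2. T is the midpoint of GQ ⇒ T = (1/4, 0)
2·[ERT] = -3/4, 2·[GER] = -1/2
[ERT]:[GER] = -3/4:-1/2 = 3/2

[ERT]:[GER] = 3/2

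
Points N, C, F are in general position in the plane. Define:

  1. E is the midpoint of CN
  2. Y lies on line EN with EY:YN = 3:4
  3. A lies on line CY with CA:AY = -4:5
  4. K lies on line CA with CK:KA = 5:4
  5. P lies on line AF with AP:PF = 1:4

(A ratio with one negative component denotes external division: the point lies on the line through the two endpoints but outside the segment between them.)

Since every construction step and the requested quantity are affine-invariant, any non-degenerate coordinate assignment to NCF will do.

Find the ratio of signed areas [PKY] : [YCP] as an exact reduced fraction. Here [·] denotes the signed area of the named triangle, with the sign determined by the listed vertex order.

[PKY]:[YCP] = -29/9

Set N = (0, 0), C = (1, 0), F = (0, 1); any affine frame gives the same invariant.
1. E is the midpoint of CN ⇒ E = (1/2, 0)
2. Y lies on line EN with EY:YN = 3:4 ⇒ Y = (2/7, 0)
3. A lies on line CY with CA:AY = -4:5 ⇒ A = (27/7, 0)
4. K lies on line CA with CK:KA = 5:4 ⇒ K = (163/63, 0)
5. P lies on line AF with AP:PF = 1:4 ⇒ P = (108/35, 1/5)
2·[PKY] = -29/63, 2·[YCP] = 1/7
[PKY]:[YCP] = -29/63:1/7 = -29/9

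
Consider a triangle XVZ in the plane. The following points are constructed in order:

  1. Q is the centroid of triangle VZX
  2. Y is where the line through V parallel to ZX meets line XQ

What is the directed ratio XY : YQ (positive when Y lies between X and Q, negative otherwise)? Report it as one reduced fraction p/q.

XY:YQ = -3/2

Assign X = (0, 0), V = (1, 0), Z = (0, 1) — the answer is frame-independent, so this choice is without loss of generality.
1. Q is the centroid of triangle VZX ⇒ Q = (1/3, 1/3)
2. Y is where the line through V parallel to ZX meets line XQ ⇒ Y = (1, 1)
Y = X + t·(Q−X) with t = 3, so XY:YQ = t:(1−t) = 3:-2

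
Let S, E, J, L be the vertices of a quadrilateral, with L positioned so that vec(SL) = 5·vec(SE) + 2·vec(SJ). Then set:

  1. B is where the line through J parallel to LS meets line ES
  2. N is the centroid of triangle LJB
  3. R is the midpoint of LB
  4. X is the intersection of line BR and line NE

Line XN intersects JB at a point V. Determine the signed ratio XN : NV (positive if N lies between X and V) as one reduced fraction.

Work in coordinates with S = (0, 0), E = (1, 0), J = (0, 1), L = (5, 2).
1. B is where the line through J parallel to LS meets line ES ⇒ B = (-5/2, 0)
2. N is the centroid of triangle LJB ⇒ N = (5/6, 1)
3. R is the midpoint of LB ⇒ R = (5/4, 1)
4. X is the intersection of line BR and line NE ⇒ X = (40/47, 42/47)
line XN meets JB at V = (25/32, 21/16)
N = X + t·(V−X) with t = 16/63, so XN:NV = 16/63:47/63

XN:NV = 16/47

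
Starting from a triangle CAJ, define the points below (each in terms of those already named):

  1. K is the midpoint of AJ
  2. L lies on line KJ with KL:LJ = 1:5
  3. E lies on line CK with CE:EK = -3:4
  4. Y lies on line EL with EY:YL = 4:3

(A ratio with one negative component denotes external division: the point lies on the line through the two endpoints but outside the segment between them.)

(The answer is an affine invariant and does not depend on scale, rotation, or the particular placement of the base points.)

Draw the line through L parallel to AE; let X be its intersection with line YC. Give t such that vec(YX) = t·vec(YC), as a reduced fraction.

Assign C = (0, 0), A = (1, 0), J = (0, 1) — the answer is frame-independent, so this choice is without loss of generality.
1. K is the midpoint of AJ ⇒ K = (1/2, 1/2)
2. L lies on line KJ with KL:LJ = 1:5 ⇒ L = (5/12, 7/12)
3. E lies on line CK with CE:EK = -3:4 ⇒ E = (-3/2, -3/2)
4. Y lies on line EL with EY:YL = 4:3 ⇒ Y = (-17/42, -13/42)
through L parallel to AE: direction (-5/2, -3/2); meets YC at X = (85/42, 65/42)
X = Y + t·(C−Y) with t = 6

t = 6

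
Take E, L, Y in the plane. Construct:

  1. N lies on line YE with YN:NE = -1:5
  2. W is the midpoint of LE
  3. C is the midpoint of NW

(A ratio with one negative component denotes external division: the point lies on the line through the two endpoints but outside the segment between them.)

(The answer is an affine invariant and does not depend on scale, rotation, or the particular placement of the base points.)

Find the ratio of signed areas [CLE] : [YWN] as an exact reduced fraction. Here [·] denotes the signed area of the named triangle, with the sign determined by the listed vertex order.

[CLE]:[YWN] = -5

Work in coordinates with E = (0, 0), L = (1, 0), Y = (0, 1).
1. N lies on line YE with YN:NE = -1:5 ⇒ N = (0, 5/4)
2. W is the midpoint of LE ⇒ W = (1/2, 0)
3. C is the midpoint of NW ⇒ C = (1/4, 5/8)
2·[CLE] = -5/8, 2·[YWN] = 1/8
[CLE]:[YWN] = -5/8:1/8 = -5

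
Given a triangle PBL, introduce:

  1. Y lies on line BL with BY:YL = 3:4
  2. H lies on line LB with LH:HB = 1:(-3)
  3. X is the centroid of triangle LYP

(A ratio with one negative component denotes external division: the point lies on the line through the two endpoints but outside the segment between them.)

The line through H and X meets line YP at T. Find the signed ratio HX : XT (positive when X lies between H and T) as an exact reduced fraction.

Choose coordinates P = (0, 0), B = (1, 0), L = (0, 1).
1. Y lies on line BL with BY:YL = 3:4 ⇒ Y = (4/7, 3/7)
2. H lies on line LB with LH:HB = 1:(-3) ⇒ H = (-1/2, 3/2)
3. X is the centroid of triangle LYP ⇒ X = (4/21, 10/21)
line HX meets YP at T = (88/259, 66/259)
X = H + t·(T−H) with t = 37/45, so HX:XT = 37/45:8/45

HX:XT = 37/8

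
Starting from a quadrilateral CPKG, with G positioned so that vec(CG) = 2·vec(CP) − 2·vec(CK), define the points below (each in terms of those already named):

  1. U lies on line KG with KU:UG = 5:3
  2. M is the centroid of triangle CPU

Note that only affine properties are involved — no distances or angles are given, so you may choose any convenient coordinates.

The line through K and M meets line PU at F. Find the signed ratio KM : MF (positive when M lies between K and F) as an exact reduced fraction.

Work in coordinates with C = (0, 0), P = (1, 0), K = (0, 1), G = (2, -2).
1. U lies on line KG with KU:UG = 5:3 ⇒ U = (5/4, -7/8)
2. M is the centroid of triangle CPU ⇒ M = (3/4, -7/24)
line KM meets PU at F = (45/32, -91/64)
M = K + t·(F−K) with t = 8/15, so KM:MF = 8/15:7/15

KM:MF = 8/7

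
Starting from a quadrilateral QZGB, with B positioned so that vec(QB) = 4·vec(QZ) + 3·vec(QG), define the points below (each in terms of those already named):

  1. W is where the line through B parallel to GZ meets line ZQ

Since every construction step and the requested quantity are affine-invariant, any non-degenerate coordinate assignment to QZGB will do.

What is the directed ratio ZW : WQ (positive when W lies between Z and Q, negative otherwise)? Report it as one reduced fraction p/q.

Assign Q = (0, 0), Z = (1, 0), G = (0, 1), B = (4, 3) — the answer is frame-independent, so this choice is without loss of generality.
1. W is where the line through B parallel to GZ meets line ZQ ⇒ W = (7, 0)
W = Z + t·(Q−Z) with t = -6, so ZW:WQ = t:(1−t) = -6:7

ZW:WQ = -6/7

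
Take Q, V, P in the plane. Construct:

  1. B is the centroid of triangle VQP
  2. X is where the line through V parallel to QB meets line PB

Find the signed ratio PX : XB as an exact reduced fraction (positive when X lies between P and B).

Assign Q = (0, 0), V = (1, 0), P = (0, 1) — the answer is frame-independent, so this choice is without loss of generality.
1. B is the centroid of triangle VQP ⇒ B = (1/3, 1/3)
2. X is where the line through V parallel to QB meets line PB ⇒ X = (2/3, -1/3)
X = P + t·(B−P) with t = 2, so PX:XB = t:(1−t) = 2:-1

PX:XB = -2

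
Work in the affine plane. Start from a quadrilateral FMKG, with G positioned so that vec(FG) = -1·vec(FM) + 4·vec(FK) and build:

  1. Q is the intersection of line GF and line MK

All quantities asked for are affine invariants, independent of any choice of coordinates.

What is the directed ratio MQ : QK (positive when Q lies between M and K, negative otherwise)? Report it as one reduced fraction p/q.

Work in coordinates with F = (0, 0), M = (1, 0), K = (0, 1), G = (-1, 4).
1. Q is the intersection of line GF and line MK ⇒ Q = (-1/3, 4/3)
Q = M + t·(K−M) with t = 4/3, so MQ:QK = t:(1−t) = 4/3:-1/3

MQ:QK = -4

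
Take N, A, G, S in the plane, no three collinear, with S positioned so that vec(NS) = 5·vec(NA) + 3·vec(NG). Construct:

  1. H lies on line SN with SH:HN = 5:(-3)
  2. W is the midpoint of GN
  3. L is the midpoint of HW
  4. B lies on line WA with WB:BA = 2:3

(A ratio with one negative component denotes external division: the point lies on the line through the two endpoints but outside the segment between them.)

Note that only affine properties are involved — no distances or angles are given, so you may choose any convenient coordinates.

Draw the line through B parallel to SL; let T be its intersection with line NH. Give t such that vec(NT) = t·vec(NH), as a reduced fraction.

t = -1/3

Set N = (0, 0), A = (1, 0), G = (0, 1), S = (5, 3); any affine frame gives the same invariant.
1. H lies on line SN with SH:HN = 5:(-3) ⇒ H = (-15/2, -9/2)
2. W is the midpoint of GN ⇒ W = (0, 1/2)
3. L is the midpoint of HW ⇒ L = (-15/4, -2)
4. B lies on line WA with WB:BA = 2:3 ⇒ B = (2/5, 3/10)
through B parallel to SL: direction (-35/4, -5); meets NH at T = (5/2, 3/2)
T = N + t·(H−N) with t = -1/3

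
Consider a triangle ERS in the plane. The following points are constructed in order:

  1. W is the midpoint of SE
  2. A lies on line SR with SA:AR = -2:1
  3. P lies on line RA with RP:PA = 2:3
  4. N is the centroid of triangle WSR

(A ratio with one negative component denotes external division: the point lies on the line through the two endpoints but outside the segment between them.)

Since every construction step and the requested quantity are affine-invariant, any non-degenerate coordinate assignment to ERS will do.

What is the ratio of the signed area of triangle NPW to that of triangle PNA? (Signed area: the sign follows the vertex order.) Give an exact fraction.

Work in coordinates with E = (0, 0), R = (1, 0), S = (0, 1).
1. W is the midpoint of SE ⇒ W = (0, 1/2)
2. A lies on line SR with SA:AR = -2:1 ⇒ A = (2, -1)
3. P lies on line RA with RP:PA = 2:3 ⇒ P = (7/5, -2/5)
4. N is the centroid of triangle WSR ⇒ N = (1/3, 1/2)
2·[NPW] = -3/10, 2·[PNA] = 1/10
[NPW]:[PNA] = -3/10:1/10 = -3

[NPW]:[PNA] = -3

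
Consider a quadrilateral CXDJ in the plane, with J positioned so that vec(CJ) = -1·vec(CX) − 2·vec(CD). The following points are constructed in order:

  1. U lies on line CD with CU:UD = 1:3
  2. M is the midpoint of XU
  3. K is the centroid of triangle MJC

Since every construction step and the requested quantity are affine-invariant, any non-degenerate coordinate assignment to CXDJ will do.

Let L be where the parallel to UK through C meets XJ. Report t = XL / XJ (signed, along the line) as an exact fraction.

Set C = (0, 0), X = (1, 0), D = (0, 1), J = (-1, -2); any affine frame gives the same invariant.
1. U lies on line CD with CU:UD = 1:3 ⇒ U = (0, 1/4)
2. M is the midpoint of XU ⇒ M = (1/2, 1/8)
3. K is the centroid of triangle MJC ⇒ K = (-1/6, -5/8)
through C parallel to UK: direction (-1/6, -7/8); meets XJ at L = (-4/17, -21/17)
L = X + t·(J−X) with t = 21/34

t = 21/34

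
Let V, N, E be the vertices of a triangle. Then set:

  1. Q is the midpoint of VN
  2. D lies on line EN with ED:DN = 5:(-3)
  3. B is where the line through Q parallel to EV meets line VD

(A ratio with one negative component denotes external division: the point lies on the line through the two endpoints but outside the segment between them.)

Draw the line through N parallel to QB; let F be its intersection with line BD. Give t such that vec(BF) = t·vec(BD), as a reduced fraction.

Choose coordinates V = (0, 0), N = (1, 0), E = (0, 1).
1. Q is the midpoint of VN ⇒ Q = (1/2, 0)
2. D lies on line EN with ED:DN = 5:(-3) ⇒ D = (5/2, -3/2)
3. B is where the line through Q parallel to EV meets line VD ⇒ B = (1/2, -3/10)
through N parallel to QB: direction (0, -3/10); meets BD at F = (1, -3/5)
F = B + t·(D−B) with t = 1/4

t = 1/4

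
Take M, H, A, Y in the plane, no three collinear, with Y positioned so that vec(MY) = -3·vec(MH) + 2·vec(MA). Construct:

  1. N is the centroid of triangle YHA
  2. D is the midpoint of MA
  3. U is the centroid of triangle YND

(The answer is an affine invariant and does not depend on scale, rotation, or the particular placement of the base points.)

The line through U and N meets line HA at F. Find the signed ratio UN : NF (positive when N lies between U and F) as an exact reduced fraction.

UN:NF = 7/12

Work in coordinates with M = (0, 0), H = (1, 0), A = (0, 1), Y = (-3, 2).
1. N is the centroid of triangle YHA ⇒ N = (-2/3, 1)
2. D is the midpoint of MA ⇒ D = (0, 1/2)
3. U is the centroid of triangle YND ⇒ U = (-11/9, 7/6)
line UN meets HA at F = (2/7, 5/7)
N = U + t·(F−U) with t = 7/19, so UN:NF = 7/19:12/19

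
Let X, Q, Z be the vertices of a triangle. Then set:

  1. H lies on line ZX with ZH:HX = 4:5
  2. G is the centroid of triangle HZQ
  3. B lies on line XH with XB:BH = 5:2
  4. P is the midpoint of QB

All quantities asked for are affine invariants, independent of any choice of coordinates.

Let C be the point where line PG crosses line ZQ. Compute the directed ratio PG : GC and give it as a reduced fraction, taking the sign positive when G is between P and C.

PG:GC = 29/28

Assign X = (0, 0), Q = (1, 0), Z = (0, 1) — the answer is frame-independent, so this choice is without loss of generality.
1. H lies on line ZX with ZH:HX = 4:5 ⇒ H = (0, 5/9)
2. G is the centroid of triangle HZQ ⇒ G = (1/3, 14/27)
3. B lies on line XH with XB:BH = 5:2 ⇒ B = (0, 25/63)
4. P is the midpoint of QB ⇒ P = (1/2, 25/126)
line PG meets ZQ at C = (5/29, 24/29)
G = P + t·(C−P) with t = 29/57, so PG:GC = 29/57:28/57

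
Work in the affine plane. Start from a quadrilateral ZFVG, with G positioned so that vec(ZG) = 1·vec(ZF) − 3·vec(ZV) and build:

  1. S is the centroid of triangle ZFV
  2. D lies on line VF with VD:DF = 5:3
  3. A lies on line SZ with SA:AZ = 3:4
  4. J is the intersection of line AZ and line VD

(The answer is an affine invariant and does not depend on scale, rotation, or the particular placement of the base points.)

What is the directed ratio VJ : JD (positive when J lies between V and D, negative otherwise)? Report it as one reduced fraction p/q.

Work in coordinates with Z = (0, 0), F = (1, 0), V = (0, 1), G = (1, -3).
1. S is the centroid of triangle ZFV ⇒ S = (1/3, 1/3)
2. D lies on line VF with VD:DF = 5:3 ⇒ D = (5/8, 3/8)
3. A lies on line SZ with SA:AZ = 3:4 ⇒ A = (4/21, 4/21)
4. J is the intersection of line AZ and line VD ⇒ J = (1/2, 1/2)
J = V + t·(D−V) with t = 4/5, so VJ:JD = t:(1−t) = 4/5:1/5

VJ:JD = 4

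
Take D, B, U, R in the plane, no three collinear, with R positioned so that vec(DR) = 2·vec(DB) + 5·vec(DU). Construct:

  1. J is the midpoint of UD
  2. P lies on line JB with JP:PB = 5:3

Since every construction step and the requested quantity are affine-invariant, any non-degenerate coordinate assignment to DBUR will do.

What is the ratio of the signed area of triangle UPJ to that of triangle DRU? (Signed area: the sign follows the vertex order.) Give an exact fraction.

Set D = (0, 0), B = (1, 0), U = (0, 1), R = (2, 5); any affine frame gives the same invariant.
1. J is the midpoint of UD ⇒ J = (0, 1/2)
2. P lies on line JB with JP:PB = 5:3 ⇒ P = (5/8, 3/16)
2·[UPJ] = -5/16, 2·[DRU] = 2
[UPJ]:[DRU] = -5/16:2 = -5/32

[UPJ]:[DRU] = -5/32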